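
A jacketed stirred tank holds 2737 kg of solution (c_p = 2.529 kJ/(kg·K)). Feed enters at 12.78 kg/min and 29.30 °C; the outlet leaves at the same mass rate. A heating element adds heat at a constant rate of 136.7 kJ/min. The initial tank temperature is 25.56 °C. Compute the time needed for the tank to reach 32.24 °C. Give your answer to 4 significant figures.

Energy balance: M c_p dT/dt = ṁ c_p (T_in − T) + 136.7.
τ = M/ṁ = 214.163 min; T_ss = T_in + Q̇/(ṁ c_p) = 33.5295 °C.
T(t) = T_ss + (T₀ − T_ss) e^(−t/τ). Set T = 32.24:
e^(−t/τ) = (32.24 − 33.5295)/(25.56 − 33.5295) = 0.161804
t = −214.163 · ln(0.161804) = 390.069 min.

390.1 min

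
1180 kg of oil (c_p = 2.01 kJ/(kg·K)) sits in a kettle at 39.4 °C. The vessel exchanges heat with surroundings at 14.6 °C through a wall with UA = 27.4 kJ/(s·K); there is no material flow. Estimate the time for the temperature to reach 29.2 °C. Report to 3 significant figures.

45.9 s

Lumped-capacitance energy balance: M c_p dT/dt = UA(T_amb − T).
τ = M c_p/UA = 86.562 s; T_ss = T_amb = 14.600 °C.
T(t) = T_ss + (T₀ − T_ss)e^(−t/τ); set T = 29.2:
t = −τ ln[(T − T_ss)/(T₀ − T_ss)] = −86.562 · ln(0.58871) = 45.862 s.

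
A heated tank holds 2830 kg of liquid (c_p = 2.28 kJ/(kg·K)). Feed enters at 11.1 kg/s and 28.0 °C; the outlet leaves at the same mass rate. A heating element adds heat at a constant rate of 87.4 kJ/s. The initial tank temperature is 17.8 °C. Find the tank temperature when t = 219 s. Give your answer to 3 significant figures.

M c_p dT/dt = ṁ c_p (T_in − T) + Q̇.
τ = M/ṁ = 254.95 s; T_ss = T_in + Q̇/(ṁ c_p) = 28.0 + 87.4/(11.1·2.28) = 31.453 °C.
T approaches T_ss exponentially: T(t) = T_ss + (T₀ − T_ss) e^(−t/τ).
T(219) = 31.453 + (-13.653)·e^(−219/254.95) = 31.453 + (-13.653)·0.42360 = 25.670 °C.

25.7 °C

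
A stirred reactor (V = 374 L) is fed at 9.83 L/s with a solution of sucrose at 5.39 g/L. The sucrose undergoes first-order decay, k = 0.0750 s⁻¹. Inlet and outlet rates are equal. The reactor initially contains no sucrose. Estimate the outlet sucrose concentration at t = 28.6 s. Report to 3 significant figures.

Species balance: V dC/dt = Q C_in − Q C − k V C.
dC/dt = (Q/V) C_in − (Q/V + k) C; effective rate a = Q/V + k = 0.026283 + 0.0750 = 0.10128 s⁻¹.
C_ss = Q C_in/(Q + kV) = 1.3987 g/L; C(t) = C_ss + (C₀ − C_ss) e^(−a t).
C(28.6) = 1.3987 + (-1.3987)·e^(−0.10128·28.6) = 1.3987 + (-1.3987)·0.055205 = 1.3215 g/L.

1.32 g/L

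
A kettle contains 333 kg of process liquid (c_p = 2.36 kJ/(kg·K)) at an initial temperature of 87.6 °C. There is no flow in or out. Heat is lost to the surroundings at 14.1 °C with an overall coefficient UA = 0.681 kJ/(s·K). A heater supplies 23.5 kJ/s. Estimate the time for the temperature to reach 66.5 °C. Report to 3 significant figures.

899 s

Lumped-capacitance energy balance: M c_p dT/dt = UA(T_amb − T) + Q̇.
τ = M c_p/UA = 1154.0 s; T_ss = T_amb + Q̇/UA = 14.1 + 23.5/0.681 = 48.608 °C.
T(t) = T_ss + (T₀ − T_ss)e^(−t/τ); set T = 66.5:
t = −τ ln[(T − T_ss)/(T₀ − T_ss)] = −1154.0 · ln(0.45886) = 898.98 s.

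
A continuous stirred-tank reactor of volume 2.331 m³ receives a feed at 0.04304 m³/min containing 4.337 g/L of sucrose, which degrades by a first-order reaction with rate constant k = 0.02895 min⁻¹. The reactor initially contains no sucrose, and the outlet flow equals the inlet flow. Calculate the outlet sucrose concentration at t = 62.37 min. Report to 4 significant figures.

1.601 g/L

Accumulation = in − out − consumed: V dC/dt = Q C_in − Q C − k V C.
dC/dt = (Q/V) C_in − (Q/V + k) C; effective rate a = Q/V + k = 0.0184642 + 0.02895 = 0.0474142 min⁻¹.
C_ss = Q C_in/(Q + kV) = 1.68893 g/L; C(t) = C_ss + (C₀ − C_ss) e^(−a t).
C(62.37) = 1.68893 + (-1.68893)·e^(−0.0474142·62.37) = 1.68893 + (-1.68893)·0.0519631 = 1.60117 g/L.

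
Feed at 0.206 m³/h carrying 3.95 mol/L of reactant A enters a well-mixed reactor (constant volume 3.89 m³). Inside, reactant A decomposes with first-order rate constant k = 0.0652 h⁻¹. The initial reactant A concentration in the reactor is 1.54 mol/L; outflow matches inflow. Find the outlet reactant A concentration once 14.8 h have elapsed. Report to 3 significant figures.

Accumulation = in − out − consumed: V dC/dt = Q C_in − Q C − k V C.
This is linear with rate a = Q/V + k = 0.11816 h⁻¹.
C_ss = Q C_in/(Q + kV) = 1.7703 mol/L; C(t) = C_ss + (C₀ − C_ss) e^(−a t).
C(14.8) = 1.7703 + (-0.23034)·e^(−0.11816·14.8) = 1.7703 + (-0.23034)·0.17400 = 1.7303 mol/L.

1.73 mol/L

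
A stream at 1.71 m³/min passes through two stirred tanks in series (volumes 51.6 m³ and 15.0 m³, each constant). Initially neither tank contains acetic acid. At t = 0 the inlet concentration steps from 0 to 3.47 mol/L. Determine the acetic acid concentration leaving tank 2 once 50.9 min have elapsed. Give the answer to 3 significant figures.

2.57 mol/L

Species balance on tank i: dCᵢ/dt = (Cᵢ₋₁ − Cᵢ)/τᵢ with τᵢ = Vᵢ/Q.
τ₁ = 51.6/1.71 = 30.175 min; τ₂ = 15.0/1.71 = 8.7719 min.
Tank 1: C₁ = C_in(1 − e^(−t/τ₁)). Tank 2 (τ₁ ≠ τ₂): C₂ = C_in[1 − (τ₁ e^(−t/τ₁) − τ₂ e^(−t/τ₂))/(τ₁ − τ₂)].
At t = 50.9: e^(−t/τ₁) = 0.18511, e^(−t/τ₂) = 0.0030197.
C₂ = 3.47·[1 − (30.175·0.18511 − 8.7719·0.0030197)/(21.404)] = 3.47·0.74026 = 2.5687 mol/L.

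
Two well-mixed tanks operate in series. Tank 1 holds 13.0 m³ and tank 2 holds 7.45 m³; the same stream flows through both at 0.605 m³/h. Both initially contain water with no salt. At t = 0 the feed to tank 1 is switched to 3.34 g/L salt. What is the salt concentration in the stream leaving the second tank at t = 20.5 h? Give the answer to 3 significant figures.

1.17 g/L

Species balance on tank i: dCᵢ/dt = (Cᵢ₋₁ − Cᵢ)/τᵢ with τᵢ = Vᵢ/Q.
τ₁ = 13.0/0.605 = 21.488 h; τ₂ = 7.45/0.605 = 12.314 h.
Solving the cascade with C₁(0)=C₂(0)=0 gives C₂(t) = C_in[1 − (τ₁ e^(−t/τ₁) − τ₂ e^(−t/τ₂))/(τ₁ − τ₂)].
At t = 20.5: e^(−t/τ₁) = 0.38518, e^(−t/τ₂) = 0.18924.
C₂ = 3.34·[1 − (21.488·0.38518 − 12.314·0.18924)/(9.1736)] = 3.34·0.35179 = 1.1750 g/L.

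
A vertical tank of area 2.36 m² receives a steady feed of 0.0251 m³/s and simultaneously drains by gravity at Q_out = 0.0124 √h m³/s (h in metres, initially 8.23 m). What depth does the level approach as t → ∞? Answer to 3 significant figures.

A dh/dt = Q_in − 0.0124 √h. Steady state requires inflow = outflow:
Q_in = 0.0124 √h_ss ⇒ √h_ss = 0.0251/0.0124 = 2.0242.
h_ss = 2.0242² = 4.0974 m. (Since h₀ = 8.23 m > h_ss, the level will fall toward this value.)

4.10 m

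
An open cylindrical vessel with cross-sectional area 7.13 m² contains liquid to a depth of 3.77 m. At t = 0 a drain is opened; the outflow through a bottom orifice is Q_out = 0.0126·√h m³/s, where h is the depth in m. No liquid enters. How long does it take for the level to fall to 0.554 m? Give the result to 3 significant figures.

Volume balance on the tank: A dh/dt = −0.0126 √h.
This is separable: 2 d(√h)/dt = −0.0126/A, so √h = √h₀ − (0.0126/(2A)) t.
t = 2A(√h₀ − √h)/0.0126 = 2·7.13·(√3.77 − √0.554)/0.0126
  = 14.260 × (1.9416 − 0.74431) / 0.0126 = 1355.1 s.

1360 s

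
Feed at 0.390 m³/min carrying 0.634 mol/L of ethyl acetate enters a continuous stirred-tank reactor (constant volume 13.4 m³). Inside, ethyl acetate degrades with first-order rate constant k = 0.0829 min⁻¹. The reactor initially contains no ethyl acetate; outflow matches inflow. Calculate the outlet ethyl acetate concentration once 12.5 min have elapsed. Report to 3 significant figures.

Accumulation = in − out − consumed: V dC/dt = Q C_in − Q C − k V C.
dC/dt = (Q/V) C_in − (Q/V + k) C; effective rate a = Q/V + k = 0.029104 + 0.0829 = 0.11200 min⁻¹.
C_ss = Q C_in/(Q + kV) = 0.16475 mol/L; C(t) = C_ss + (C₀ − C_ss) e^(−a t).
C(12.5) = 0.16475 + (-0.16475)·e^(−0.11200·12.5) = 0.16475 + (-0.16475)·0.24658 = 0.12412 mol/L.

0.124 mol/L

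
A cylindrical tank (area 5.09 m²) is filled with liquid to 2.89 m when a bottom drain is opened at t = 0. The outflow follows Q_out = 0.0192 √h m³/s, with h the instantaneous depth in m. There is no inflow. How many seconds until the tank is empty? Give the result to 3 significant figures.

A dh/dt = −Q_out = −0.0192 √h.
This is separable: 2 d(√h)/dt = −0.0192/A, so √h = √h₀ − (0.0192/(2A)) t.
Set h = 0: 2√h₀ = (0.0192/A) t_empty ⇒ t_empty = 2A√h₀/0.0192.
t_empty = 2·5.09·√2.89/0.0192 = 10.180·1.7000/0.0192 = 901.35 s.

901 s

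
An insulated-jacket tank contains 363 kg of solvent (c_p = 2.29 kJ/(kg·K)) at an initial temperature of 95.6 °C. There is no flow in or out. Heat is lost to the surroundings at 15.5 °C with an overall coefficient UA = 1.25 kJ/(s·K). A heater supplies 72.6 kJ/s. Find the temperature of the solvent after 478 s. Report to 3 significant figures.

Lumped-capacitance energy balance: M c_p dT/dt = UA(T_amb − T) + Q̇.
dT/dt = (T_ss − T)/τ with T_ss = T_amb + Q̇/UA = 15.5 + 72.6/1.25 = 73.580 °C, τ = M c_p/UA = 363·2.29/1.25 = 665.02 s.
Solution: T(t) = T_ss + (T₀ − T_ss) e^(−t/τ).
T(478) = 73.580 + (22.020)·0.48735 = 84.311 °C.

84.3 °C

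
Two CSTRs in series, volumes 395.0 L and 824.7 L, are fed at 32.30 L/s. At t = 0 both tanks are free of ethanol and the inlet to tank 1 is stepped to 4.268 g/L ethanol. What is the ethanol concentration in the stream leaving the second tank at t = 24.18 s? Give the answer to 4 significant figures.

Time constants: τᵢ = Vᵢ/Q for each well-mixed tank.
τ₁ = 395.0/32.30 = 12.2291 s; τ₂ = 824.7/32.30 = 25.5325 s.
Solving the cascade with C₁(0)=C₂(0)=0 gives C₂(t) = C_in[1 − (τ₁ e^(−t/τ₁) − τ₂ e^(−t/τ₂))/(τ₁ − τ₂)].
At t = 24.18: e^(−t/τ₁) = 0.138449, e^(−t/τ₂) = 0.387892.
C₂ = 4.268·[1 − (12.2291·0.138449 − 25.5325·0.387892)/(-13.3034)] = 4.268·0.382809 = 1.63383 g/L.

1.634 g/L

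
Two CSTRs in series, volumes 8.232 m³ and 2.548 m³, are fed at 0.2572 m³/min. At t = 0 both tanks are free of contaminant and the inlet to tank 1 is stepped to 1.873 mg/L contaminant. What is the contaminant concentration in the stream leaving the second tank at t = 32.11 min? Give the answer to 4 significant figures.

Time constants: τᵢ = Vᵢ/Q for each well-mixed tank.
τ₁ = 8.232/0.2572 = 32.0062 min; τ₂ = 2.548/0.2572 = 9.90669 min.
Tank 1: C₁ = C_in(1 − e^(−t/τ₁)). Tank 2 (τ₁ ≠ τ₂): C₂ = C_in[1 − (τ₁ e^(−t/τ₁) − τ₂ e^(−t/τ₂))/(τ₁ − τ₂)].
At t = 32.11: e^(−t/τ₁) = 0.366689, e^(−t/τ₂) = 0.0391152.
C₂ = 1.873·[1 − (32.0062·0.366689 − 9.90669·0.0391152)/(22.0995)] = 1.873·0.486468 = 0.911155 mg/L.

0.9112 mg/L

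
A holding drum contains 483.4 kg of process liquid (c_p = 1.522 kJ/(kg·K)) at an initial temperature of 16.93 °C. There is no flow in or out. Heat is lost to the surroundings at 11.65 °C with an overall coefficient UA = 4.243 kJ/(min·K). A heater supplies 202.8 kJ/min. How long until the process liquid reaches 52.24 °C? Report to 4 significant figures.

307.8 min

Lumped-capacitance energy balance: M c_p dT/dt = UA(T_amb − T) + Q̇.
τ = M c_p/UA = 173.400 min; T_ss = T_amb + Q̇/UA = 11.65 + 202.8/4.243 = 59.4464 °C.
T(t) = T_ss + (T₀ − T_ss)e^(−t/τ); set T = 52.24:
t = −τ ln[(T − T_ss)/(T₀ − T_ss)] = −173.400 · ln(0.169496) = 307.771 min.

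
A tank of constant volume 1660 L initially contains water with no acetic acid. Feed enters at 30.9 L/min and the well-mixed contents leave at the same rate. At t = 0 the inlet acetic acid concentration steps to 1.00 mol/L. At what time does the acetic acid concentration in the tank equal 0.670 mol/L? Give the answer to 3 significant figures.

59.6 min

Unsteady species balance (constant V, well mixed): V dC/dt = Q(C_in − C), so τ = V/Q = 53.722 min.
C(t) = C_in + (C₀ − C_in) e^(−t/τ). Set C = 0.670 and solve for t:
e^(−t/τ) = (C − C_in)/(C₀ − C_in) = (0.670 − 1.00)/(0 − 1.00) = 0.33000
t = −τ ln(…) = 53.722 × 1.1087 = 59.559 min.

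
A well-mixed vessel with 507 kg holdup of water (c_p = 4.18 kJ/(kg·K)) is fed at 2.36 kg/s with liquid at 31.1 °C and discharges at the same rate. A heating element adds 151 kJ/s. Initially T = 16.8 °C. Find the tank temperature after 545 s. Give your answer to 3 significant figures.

44.1 °C

First-law balance (no shaft work): M c_p dT/dt = ṁ c_p (T_in − T) + 151.
Rearrange: dT/dt = (T_ss − T)/τ with τ = M/ṁ = 214.83 s and T_ss = T_in + Q̇/(ṁ c_p) = 46.407 °C.
This is linear first-order; T(t) = T_ss + (T₀ − T_ss) e^(−t/τ).
T(545) = 46.407 + (-29.607)·e^(−545/214.83) = 46.407 + (-29.607)·0.079113 = 44.065 °C.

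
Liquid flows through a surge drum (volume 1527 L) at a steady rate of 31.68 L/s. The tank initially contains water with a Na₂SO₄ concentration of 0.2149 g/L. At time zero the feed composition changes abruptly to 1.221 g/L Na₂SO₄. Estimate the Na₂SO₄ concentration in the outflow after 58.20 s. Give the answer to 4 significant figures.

0.9202 g/L

Unsteady species balance (constant V, well mixed): V dC/dt = Q(C_in − C).
Time constant τ = V/Q = 1527/31.68 = 48.2008 s.
C approaches C_in exponentially: C(t) = C_in + (C₀ − C_in) e^(−t/τ).
C(58.20) = 1.221 + (0.2149 − 1.221)·e^(−58.20/48.2008) = 1.221 + (-1.00610)·0.298959 = 0.920218 g/L.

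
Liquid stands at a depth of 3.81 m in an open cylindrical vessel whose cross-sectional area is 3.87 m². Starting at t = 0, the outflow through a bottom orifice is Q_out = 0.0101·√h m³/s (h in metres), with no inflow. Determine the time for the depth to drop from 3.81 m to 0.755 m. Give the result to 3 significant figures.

With no inflow, A dh/dt = −0.0101 √h.
∫ h^(−1/2) dh = −(0.0101/A) ∫ dt, giving 2√h = 2√h₀ − (0.0101/A) t.
t = 2A(√h₀ − √h)/0.0101 = 2·3.87·(√3.81 − √0.755)/0.0101
  = 7.7400 × (1.9519 − 0.86891) / 0.0101 = 829.95 s.

830 s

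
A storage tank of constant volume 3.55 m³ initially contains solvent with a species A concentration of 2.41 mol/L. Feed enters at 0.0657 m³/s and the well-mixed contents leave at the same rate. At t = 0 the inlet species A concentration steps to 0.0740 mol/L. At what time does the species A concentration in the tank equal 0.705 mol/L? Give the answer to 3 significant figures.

70.7 s

Accumulation = in − out for the solute gives V dC/dt = Q(C_in − C), so τ = V/Q = 54.033 s.
C(t) = C_in + (C₀ − C_in) e^(−t/τ). Set C = 0.705 and solve for t:
e^(−t/τ) = (C − C_in)/(C₀ − C_in) = (0.705 − 0.0740)/(2.41 − 0.0740) = 0.27012
t = −τ ln(…) = 54.033 × 1.3089 = 70.724 s.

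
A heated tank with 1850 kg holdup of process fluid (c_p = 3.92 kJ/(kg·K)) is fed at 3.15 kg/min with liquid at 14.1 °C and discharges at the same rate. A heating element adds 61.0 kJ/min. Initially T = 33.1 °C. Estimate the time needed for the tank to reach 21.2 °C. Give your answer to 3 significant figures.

M c_p dT/dt = ṁ c_p (T_in − T) + Q̇.
τ = M/ṁ = 587.30 min; T_ss = T_in + Q̇/(ṁ c_p) = 19.040 °C.
T(t) = T_ss + (T₀ − T_ss) e^(−t/τ). Set T = 21.2:
e^(−t/τ) = (21.2 − 19.040)/(33.1 − 19.040) = 0.15362
t = −587.30 · ln(0.15362) = 1100.2 min.

1100 min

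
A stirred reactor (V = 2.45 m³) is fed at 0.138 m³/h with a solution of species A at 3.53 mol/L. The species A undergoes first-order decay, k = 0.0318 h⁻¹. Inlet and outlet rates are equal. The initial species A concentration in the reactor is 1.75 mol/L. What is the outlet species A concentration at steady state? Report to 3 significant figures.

Accumulation = in − out − consumed: V dC/dt = Q C_in − Q C − k V C.
At steady state: 0 = Q C_in − (Q + kV) C_ss, so C_ss = Q C_in/(Q + kV).
C_ss = 0.138·3.53/(0.138 + 0.0318·2.45) = 0.48714/0.21591 = 2.2562 mol/L.

2.26 mol/L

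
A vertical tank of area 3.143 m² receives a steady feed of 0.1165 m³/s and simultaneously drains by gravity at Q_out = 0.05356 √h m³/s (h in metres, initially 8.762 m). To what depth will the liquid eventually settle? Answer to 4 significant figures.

4.731 m

A dh/dt = Q_in − 0.05356 √h. Steady state requires inflow = outflow:
Q_in = 0.05356 √h_ss ⇒ √h_ss = 0.1165/0.05356 = 2.17513.
h_ss = 2.17513² = 4.73119 m. (Since h₀ = 8.762 m > h_ss, the level will fall toward this value.)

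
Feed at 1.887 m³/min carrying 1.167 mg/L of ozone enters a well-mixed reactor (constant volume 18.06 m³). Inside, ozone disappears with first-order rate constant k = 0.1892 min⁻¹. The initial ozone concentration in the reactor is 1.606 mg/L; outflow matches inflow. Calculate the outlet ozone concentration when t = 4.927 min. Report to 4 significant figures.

V dC/dt = Q(C_in − C) − k V C.
This is linear with rate a = Q/V + k = 0.293685 min⁻¹.
C_ss = Q C_in/(Q + kV) = 0.415186 mg/L; C(t) = C_ss + (C₀ − C_ss) e^(−a t).
C(4.927) = 0.415186 + (1.19081)·e^(−0.293685·4.927) = 0.415186 + (1.19081)·0.235278 = 0.695359 mg/L.

0.6954 mg/L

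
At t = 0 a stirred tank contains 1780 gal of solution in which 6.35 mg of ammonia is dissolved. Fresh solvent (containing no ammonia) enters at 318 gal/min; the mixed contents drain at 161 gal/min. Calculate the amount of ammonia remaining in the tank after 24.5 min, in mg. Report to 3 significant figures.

Let m(t) be the amount of ammonia. Volume: V(t) = V₀ + (Q_in − Q_out) t = 1780 + 157.00 t; V(24.5) = 5626.5 gal.
Solute balance: dm/dt = 0 − Q_out C = −Q_out m/V(t).
Separate: dm/m = −Q_out dt/V(t) ⇒ ln(m/m₀) = −(Q_out/(Q_in−Q_out)) ln(V/V₀).
m = m₀ (V₀/V)^(Q_out/(Q_in−Q_out)) = 6.35 × (1780/5626.5)^(1.0255) = 1.9508 mg.

1.95 mg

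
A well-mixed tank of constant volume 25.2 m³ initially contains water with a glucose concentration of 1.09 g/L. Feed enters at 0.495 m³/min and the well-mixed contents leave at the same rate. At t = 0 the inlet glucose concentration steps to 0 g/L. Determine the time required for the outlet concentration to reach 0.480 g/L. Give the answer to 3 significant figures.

Accumulation = in − out for the solute gives V dC/dt = Q(C_in − C), so τ = V/Q = 50.909 min.
C(t) = C_in + (C₀ − C_in) e^(−t/τ). Set C = 0.480 and solve for t:
e^(−t/τ) = (C − C_in)/(C₀ − C_in) = (0.480 − 0)/(1.09 − 0) = 0.44037
t = −τ ln(…) = 50.909 × 0.82015 = 41.753 min.

41.8 min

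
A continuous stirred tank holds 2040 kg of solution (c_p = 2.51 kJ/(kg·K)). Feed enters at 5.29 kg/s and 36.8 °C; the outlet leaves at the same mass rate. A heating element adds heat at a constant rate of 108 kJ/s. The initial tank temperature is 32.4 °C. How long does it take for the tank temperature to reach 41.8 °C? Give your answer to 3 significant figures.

Heat balance on the well-mixed liquid: M c_p dT/dt = ṁ c_p (T_in − T) + 108.
τ = M/ṁ = 385.63 s; T_ss = T_in + Q̇/(ṁ c_p) = 44.934 °C.
T(t) = T_ss + (T₀ − T_ss) e^(−t/τ). Set T = 41.8:
e^(−t/τ) = (41.8 − 44.934)/(32.4 − 44.934) = 0.25003
t = −385.63 · ln(0.25003) = 534.56 s.

535 s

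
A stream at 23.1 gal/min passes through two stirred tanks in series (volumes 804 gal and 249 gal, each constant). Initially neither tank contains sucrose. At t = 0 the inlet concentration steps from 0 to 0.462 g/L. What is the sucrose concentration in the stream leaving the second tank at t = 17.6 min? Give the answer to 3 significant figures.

0.0989 g/L

Species balance on tank i: dCᵢ/dt = (Cᵢ₋₁ − Cᵢ)/τᵢ with τᵢ = Vᵢ/Q.
τ₁ = 804/23.1 = 34.805 min; τ₂ = 249/23.1 = 10.779 min.
Tank 1: C₁ = C_in(1 − e^(−t/τ₁)). Tank 2 (τ₁ ≠ τ₂): C₂ = C_in[1 − (τ₁ e^(−t/τ₁) − τ₂ e^(−t/τ₂))/(τ₁ − τ₂)].
At t = 17.6: e^(−t/τ₁) = 0.60310, e^(−t/τ₂) = 0.19539.
C₂ = 0.462·[1 − (34.805·0.60310 − 10.779·0.19539)/(24.026)] = 0.462·0.21398 = 0.098859 g/L.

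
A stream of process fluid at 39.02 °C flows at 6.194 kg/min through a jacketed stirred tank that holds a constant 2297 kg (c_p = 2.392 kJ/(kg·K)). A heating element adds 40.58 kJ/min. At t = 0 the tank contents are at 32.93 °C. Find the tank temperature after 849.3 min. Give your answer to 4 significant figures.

First-law balance (no shaft work): M c_p dT/dt = ṁ c_p (T_in − T) + 40.58.
Rearrange: dT/dt = (T_ss − T)/τ with τ = M/ṁ = 370.843 min and T_ss = T_in + Q̇/(ṁ c_p) = 41.7589 °C.
This is linear first-order; T(t) = T_ss + (T₀ − T_ss) e^(−t/τ).
T(849.3) = 41.7589 + (-8.82892)·e^(−849.3/370.843) = 41.7589 + (-8.82892)·0.101247 = 40.8650 °C.

40.87 °C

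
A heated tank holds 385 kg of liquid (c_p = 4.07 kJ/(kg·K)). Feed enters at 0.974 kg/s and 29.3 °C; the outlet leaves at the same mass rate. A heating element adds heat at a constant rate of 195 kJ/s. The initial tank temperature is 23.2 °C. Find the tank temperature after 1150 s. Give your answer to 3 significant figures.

M c_p dT/dt = ṁ c_p (T_in − T) + Q̇.
Rearrange: dT/dt = (T_ss − T)/τ with τ = M/ṁ = 395.28 s and T_ss = T_in + Q̇/(ṁ c_p) = 78.491 °C.
This is linear first-order; T(t) = T_ss + (T₀ − T_ss) e^(−t/τ).
T(1150) = 78.491 + (-55.291)·e^(−1150/395.28) = 78.491 + (-55.291)·0.054511 = 75.477 °C.

75.5 °C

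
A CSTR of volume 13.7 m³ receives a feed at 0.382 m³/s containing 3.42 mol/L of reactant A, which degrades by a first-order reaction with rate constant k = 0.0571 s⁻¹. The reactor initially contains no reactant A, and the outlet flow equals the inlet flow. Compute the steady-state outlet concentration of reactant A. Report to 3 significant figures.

1.12 mol/L

Accumulation = in − out − consumed: V dC/dt = Q C_in − Q C − k V C.
At steady state: 0 = Q C_in − (Q + kV) C_ss, so C_ss = Q C_in/(Q + kV).
C_ss = 0.382·3.42/(0.382 + 0.0571·13.7) = 1.3064/1.1643 = 1.1221 mol/L.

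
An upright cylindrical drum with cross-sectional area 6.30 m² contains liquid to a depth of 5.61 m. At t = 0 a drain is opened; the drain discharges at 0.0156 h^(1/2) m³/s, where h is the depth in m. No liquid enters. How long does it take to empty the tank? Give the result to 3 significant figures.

A dh/dt = −Q_out = −0.0156 √h.
This is separable: 2 d(√h)/dt = −0.0156/A, so √h = √h₀ − (0.0156/(2A)) t.
Set h = 0: 2√h₀ = (0.0156/A) t_empty ⇒ t_empty = 2A√h₀/0.0156.
t_empty = 2·6.30·√5.61/0.0156 = 12.600·2.3685/0.0156 = 1913.1 s.

1910 s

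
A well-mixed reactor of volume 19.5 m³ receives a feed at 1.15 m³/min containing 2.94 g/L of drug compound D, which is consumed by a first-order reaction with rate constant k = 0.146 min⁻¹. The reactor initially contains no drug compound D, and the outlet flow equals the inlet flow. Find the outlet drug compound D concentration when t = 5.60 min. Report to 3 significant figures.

V dC/dt = Q(C_in − C) − k V C.
This is linear with rate a = Q/V + k = 0.20497 min⁻¹.
C_ss = Q C_in/(Q + kV) = 0.84588 g/L; C(t) = C_ss + (C₀ − C_ss) e^(−a t).
C(5.60) = 0.84588 + (-0.84588)·e^(−0.20497·5.60) = 0.84588 + (-0.84588)·0.31732 = 0.57747 g/L.

0.577 g/L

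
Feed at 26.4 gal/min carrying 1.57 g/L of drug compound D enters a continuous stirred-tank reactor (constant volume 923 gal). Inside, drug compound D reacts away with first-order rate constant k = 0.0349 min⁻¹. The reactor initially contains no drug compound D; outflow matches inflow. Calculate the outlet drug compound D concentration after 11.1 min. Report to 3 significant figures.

0.358 g/L

Species balance: V dC/dt = Q C_in − Q C − k V C.
dC/dt = (Q/V) C_in − (Q/V + k) C; effective rate a = Q/V + k = 0.028602 + 0.0349 = 0.063502 min⁻¹.
C_ss = Q C_in/(Q + kV) = 0.70715 g/L; C(t) = C_ss + (C₀ − C_ss) e^(−a t).
C(11.1) = 0.70715 + (-0.70715)·e^(−0.063502·11.1) = 0.70715 + (-0.70715)·0.49417 = 0.35770 g/L.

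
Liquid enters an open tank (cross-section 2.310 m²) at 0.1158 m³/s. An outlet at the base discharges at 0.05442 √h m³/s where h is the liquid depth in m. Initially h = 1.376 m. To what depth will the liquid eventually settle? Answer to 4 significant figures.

4.528 m

Mass balance (ρ constant): A dh/dt = Q_in − 0.05442 √h. At steady state dh/dt = 0:
Q_in = 0.05442 √h_ss ⇒ √h_ss = 0.1158/0.05442 = 2.12789.
h_ss = 2.12789² = 4.52793 m. (Since h₀ = 1.376 m < h_ss, the level will rise toward this value.)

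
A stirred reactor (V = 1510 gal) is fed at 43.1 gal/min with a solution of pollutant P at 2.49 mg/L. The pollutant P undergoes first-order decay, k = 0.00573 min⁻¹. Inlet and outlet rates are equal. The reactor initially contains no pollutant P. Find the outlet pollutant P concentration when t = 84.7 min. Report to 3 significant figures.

1.96 mg/L

Accumulation = in − out − consumed: V dC/dt = Q C_in − Q C − k V C.
This is linear with rate a = Q/V + k = 0.034273 min⁻¹.
C_ss = Q C_in/(Q + kV) = 2.0737 mg/L; C(t) = C_ss + (C₀ − C_ss) e^(−a t).
C(84.7) = 2.0737 + (-2.0737)·e^(−0.034273·84.7) = 2.0737 + (-2.0737)·0.054862 = 1.9599 mg/L.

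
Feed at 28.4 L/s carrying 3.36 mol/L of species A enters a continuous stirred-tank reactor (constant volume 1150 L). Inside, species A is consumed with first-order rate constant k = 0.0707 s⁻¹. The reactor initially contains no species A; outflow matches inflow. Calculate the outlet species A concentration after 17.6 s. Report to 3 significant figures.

V dC/dt = Q(C_in − C) − k V C.
dC/dt = (Q/V) C_in − (Q/V + k) C; effective rate a = Q/V + k = 0.024696 + 0.0707 = 0.095396 s⁻¹.
C_ss = Q C_in/(Q + kV) = 0.86982 mol/L; C(t) = C_ss + (C₀ − C_ss) e^(−a t).
C(17.6) = 0.86982 + (-0.86982)·e^(−0.095396·17.6) = 0.86982 + (-0.86982)·0.18657 = 0.70754 mol/L.

0.708 mol/L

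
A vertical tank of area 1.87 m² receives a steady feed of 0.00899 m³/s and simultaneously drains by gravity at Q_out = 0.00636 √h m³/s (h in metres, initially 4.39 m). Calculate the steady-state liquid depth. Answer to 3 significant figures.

A dh/dt = Q_in − 0.00636 √h. Steady state requires inflow = outflow:
Q_in = 0.00636 √h_ss ⇒ √h_ss = 0.00899/0.00636 = 1.4135.
h_ss = 1.4135² = 1.9980 m. (Since h₀ = 4.39 m > h_ss, the level will fall toward this value.)

2.00 m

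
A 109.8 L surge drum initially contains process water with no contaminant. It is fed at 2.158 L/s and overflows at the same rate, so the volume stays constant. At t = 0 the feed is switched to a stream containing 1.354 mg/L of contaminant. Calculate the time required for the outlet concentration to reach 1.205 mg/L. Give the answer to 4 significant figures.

Species balance: V dC/dt = Q(C_in − C) ⇒ τ = V/Q = 50.8804 s.
C(t) = C_in + (C₀ − C_in) e^(−t/τ). Set C = 1.205 and solve for t:
e^(−t/τ) = (C − C_in)/(C₀ − C_in) = (1.205 − 1.354)/(0 − 1.354) = 0.110044
t = −τ ln(…) = 50.8804 × 2.20687 = 112.287 s.

112.3 s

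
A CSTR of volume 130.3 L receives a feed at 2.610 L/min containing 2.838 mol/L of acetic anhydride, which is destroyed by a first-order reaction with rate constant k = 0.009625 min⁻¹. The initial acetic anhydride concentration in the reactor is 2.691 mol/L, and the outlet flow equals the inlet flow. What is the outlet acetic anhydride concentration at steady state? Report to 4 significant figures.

1.917 mol/L

Accumulation = in − out − consumed: V dC/dt = Q C_in − Q C − k V C.
At steady state: 0 = Q C_in − (Q + kV) C_ss, so C_ss = Q C_in/(Q + kV).
C_ss = 2.610·2.838/(2.610 + 0.009625·130.3) = 7.40718/3.86414 = 1.91690 mol/L.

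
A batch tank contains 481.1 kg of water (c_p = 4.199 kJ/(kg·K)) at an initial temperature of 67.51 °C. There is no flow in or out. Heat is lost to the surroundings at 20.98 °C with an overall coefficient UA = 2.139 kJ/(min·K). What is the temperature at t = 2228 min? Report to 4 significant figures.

Energy balance: M c_p dT/dt = −UA(T − T_amb).
dT/dt = (T_ss − T)/τ with T_ss = T_amb = 20.9800 °C, τ = M c_p/UA = 481.1·4.199/2.139 = 944.431 min.
Integrating: T(t) = T_ss + (T₀ − T_ss) e^(−t/τ).
T(2228) = 20.9800 + (46.5300)·0.0945061 = 25.3774 °C.

25.38 °C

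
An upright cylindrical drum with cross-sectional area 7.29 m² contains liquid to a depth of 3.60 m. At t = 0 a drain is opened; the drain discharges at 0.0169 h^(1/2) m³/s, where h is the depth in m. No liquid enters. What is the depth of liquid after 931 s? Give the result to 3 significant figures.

0.669 m

Mass balance (ρ constant): A dh/dt = −0.0169 √h.
Separate and integrate: 2(√h − √h₀) = −(0.0169/A) t.
√h = √3.60 − 0.0169·931/(2·7.29) = 1.8974 − 1.0791 = 0.81822.
h = 0.81822² = 0.66949 m.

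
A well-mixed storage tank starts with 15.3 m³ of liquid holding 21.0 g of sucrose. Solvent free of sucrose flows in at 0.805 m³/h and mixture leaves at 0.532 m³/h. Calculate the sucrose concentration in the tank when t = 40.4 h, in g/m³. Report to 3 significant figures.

Total volume: dV/dt = Q_in − Q_out = 0.27300 m³/h, so V(t) = 15.3 + 0.27300 t and V(40.4) = 26.329 m³.
No sucrose enters, so dm/dt = −Q_out · (m/V).
Separate: dm/m = −Q_out dt/V(t) ⇒ ln(m/m₀) = −(Q_out/(Q_in−Q_out)) ln(V/V₀).
m = m₀ (V₀/V)^(Q_out/(Q_in−Q_out)) = 21.0 × (15.3/26.329)^(1.9487) = 7.2915 g.
C = m/V = 7.2915/26.329 = 0.27694 g/m³.

0.277 g/m³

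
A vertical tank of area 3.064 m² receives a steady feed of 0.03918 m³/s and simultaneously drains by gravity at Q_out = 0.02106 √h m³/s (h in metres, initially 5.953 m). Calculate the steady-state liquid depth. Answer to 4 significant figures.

Mass balance (ρ constant): A dh/dt = Q_in − 0.02106 √h. At steady state dh/dt = 0:
Q_in = 0.02106 √h_ss ⇒ √h_ss = 0.03918/0.02106 = 1.86040.
h_ss = 1.86040² = 3.46108 m. (Since h₀ = 5.953 m > h_ss, the level will fall toward this value.)

3.461 m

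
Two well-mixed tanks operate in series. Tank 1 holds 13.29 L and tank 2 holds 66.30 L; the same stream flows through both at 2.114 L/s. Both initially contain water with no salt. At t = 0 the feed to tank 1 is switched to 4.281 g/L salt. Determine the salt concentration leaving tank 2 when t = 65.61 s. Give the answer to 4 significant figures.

3.620 g/L

Species balance on tank i: dCᵢ/dt = (Cᵢ₋₁ − Cᵢ)/τᵢ with τᵢ = Vᵢ/Q.
τ₁ = 13.29/2.114 = 6.28666 s; τ₂ = 66.30/2.114 = 31.3623 s.
Tank 1: C₁ = C_in(1 − e^(−t/τ₁)). Tank 2 (τ₁ ≠ τ₂): C₂ = C_in[1 − (τ₁ e^(−t/τ₁) − τ₂ e^(−t/τ₂))/(τ₁ − τ₂)].
At t = 65.61: e^(−t/τ₁) = 2.93451e-05, e^(−t/τ₂) = 0.123440.
C₂ = 4.281·[1 − (6.28666·2.93451e-05 − 31.3623·0.123440)/(-25.0757)] = 4.281·0.845620 = 3.62010 g/L.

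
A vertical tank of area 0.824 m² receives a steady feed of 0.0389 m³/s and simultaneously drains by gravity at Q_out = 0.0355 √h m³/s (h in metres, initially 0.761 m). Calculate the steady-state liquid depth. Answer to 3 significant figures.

Accumulation of liquid (constant cross-section A): A dh/dt = Q_in − 0.0355 √h. At steady state dh/dt = 0:
Q_in = 0.0355 √h_ss ⇒ √h_ss = 0.0389/0.0355 = 1.0958.
h_ss = 1.0958² = 1.2007 m. (Since h₀ = 0.761 m < h_ss, the level will rise toward this value.)

1.20 m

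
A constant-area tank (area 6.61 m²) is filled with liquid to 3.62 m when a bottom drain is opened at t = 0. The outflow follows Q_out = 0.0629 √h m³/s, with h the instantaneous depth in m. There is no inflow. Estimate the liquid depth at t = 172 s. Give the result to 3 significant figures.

A dh/dt = −Q_out = −0.0629 √h.
Separate and integrate: 2(√h − √h₀) = −(0.0629/A) t.
√h = √3.62 − 0.0629·172/(2·6.61) = 1.9026 − 0.81837 = 1.0843.
h = 1.0843² = 1.1756 m.

1.18 m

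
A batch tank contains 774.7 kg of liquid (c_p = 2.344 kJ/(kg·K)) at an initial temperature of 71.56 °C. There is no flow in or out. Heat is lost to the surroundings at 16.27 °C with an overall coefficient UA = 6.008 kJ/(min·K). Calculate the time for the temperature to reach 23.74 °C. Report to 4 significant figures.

M c_p dT/dt = −UA(T − T_amb).
τ = M c_p/UA = 302.246 min; T_ss = T_amb = 16.2700 °C.
T(t) = T_ss + (T₀ − T_ss)e^(−t/τ); set T = 23.74:
t = −τ ln[(T − T_ss)/(T₀ − T_ss)] = −302.246 · ln(0.135106) = 605.006 min.

605.0 min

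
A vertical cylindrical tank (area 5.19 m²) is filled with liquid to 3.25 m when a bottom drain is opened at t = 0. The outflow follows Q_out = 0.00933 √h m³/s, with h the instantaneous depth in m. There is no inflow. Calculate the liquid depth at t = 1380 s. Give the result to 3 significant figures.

0.316 m

With no inflow, A dh/dt = −0.00933 √h.
∫ h^(−1/2) dh = −(0.00933/A) ∫ dt, giving 2√h = 2√h₀ − (0.00933/A) t.
√h = √3.25 − 0.00933·1380/(2·5.19) = 1.8028 − 1.2404 = 0.56237.
h = 0.56237² = 0.31626 m.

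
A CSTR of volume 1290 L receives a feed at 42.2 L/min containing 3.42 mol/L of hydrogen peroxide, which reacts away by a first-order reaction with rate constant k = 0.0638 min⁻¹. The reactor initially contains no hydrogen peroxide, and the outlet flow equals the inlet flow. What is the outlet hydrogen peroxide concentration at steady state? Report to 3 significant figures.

Species balance: V dC/dt = Q C_in − Q C − k V C.
At steady state: 0 = Q C_in − (Q + kV) C_ss, so C_ss = Q C_in/(Q + kV).
C_ss = 42.2·3.42/(42.2 + 0.0638·1290) = 144.32/124.50 = 1.1592 mol/L.

1.16 mol/L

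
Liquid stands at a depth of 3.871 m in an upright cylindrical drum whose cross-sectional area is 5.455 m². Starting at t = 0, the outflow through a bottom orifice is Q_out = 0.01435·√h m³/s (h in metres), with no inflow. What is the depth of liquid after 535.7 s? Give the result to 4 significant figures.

Mass balance (ρ constant): A dh/dt = −0.01435 √h.
∫ h^(−1/2) dh = −(0.01435/A) ∫ dt, giving 2√h = 2√h₀ − (0.01435/A) t.
√h = √3.871 − 0.01435·535.7/(2·5.455) = 1.96749 − 0.704610 = 1.26288.
h = 1.26288² = 1.59486 m.

1.595 m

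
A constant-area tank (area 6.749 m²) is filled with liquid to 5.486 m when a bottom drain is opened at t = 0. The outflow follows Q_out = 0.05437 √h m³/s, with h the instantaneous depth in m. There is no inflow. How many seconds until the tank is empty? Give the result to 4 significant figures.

581.5 s

Volume balance on the tank: A dh/dt = −0.05437 √h.
This is separable: 2 d(√h)/dt = −0.05437/A, so √h = √h₀ − (0.05437/(2A)) t.
Tank is empty when √h = 0: t_empty = 2A√h₀/0.05437.
t_empty = 2·6.749·√5.486/0.05437 = 13.4980·2.34222/0.05437 = 581.484 s.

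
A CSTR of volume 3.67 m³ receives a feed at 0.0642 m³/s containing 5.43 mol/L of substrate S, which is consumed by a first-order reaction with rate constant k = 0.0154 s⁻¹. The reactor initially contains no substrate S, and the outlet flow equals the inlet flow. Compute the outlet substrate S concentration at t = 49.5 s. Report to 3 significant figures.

Species balance: V dC/dt = Q C_in − Q C − k V C.
This is linear with rate a = Q/V + k = 0.032893 s⁻¹.
C_ss = Q C_in/(Q + kV) = 2.8878 mol/L; C(t) = C_ss + (C₀ − C_ss) e^(−a t).
C(49.5) = 2.8878 + (-2.8878)·e^(−0.032893·49.5) = 2.8878 + (-2.8878)·0.19628 = 2.3210 mol/L.

2.32 mol/L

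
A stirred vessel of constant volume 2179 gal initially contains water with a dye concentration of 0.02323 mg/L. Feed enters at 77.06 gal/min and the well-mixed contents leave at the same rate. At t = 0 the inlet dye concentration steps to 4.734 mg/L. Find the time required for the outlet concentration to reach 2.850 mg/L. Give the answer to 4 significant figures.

25.91 min

Accumulation = in − out for the solute gives V dC/dt = Q(C_in − C), so τ = V/Q = 28.2767 min.
C(t) = C_in + (C₀ − C_in) e^(−t/τ). Set C = 2.850 and solve for t:
e^(−t/τ) = (C − C_in)/(C₀ − C_in) = (2.850 − 4.734)/(0.02323 − 4.734) = 0.399935
t = −τ ln(…) = 28.2767 × 0.916454 = 25.9143 min.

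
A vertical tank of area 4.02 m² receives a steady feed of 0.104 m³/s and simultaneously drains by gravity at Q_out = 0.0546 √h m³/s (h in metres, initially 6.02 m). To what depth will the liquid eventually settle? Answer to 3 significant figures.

Mass balance (ρ constant): A dh/dt = Q_in − 0.0546 √h. At steady state dh/dt = 0:
Q_in = 0.0546 √h_ss ⇒ √h_ss = 0.104/0.0546 = 1.9048.
h_ss = 1.9048² = 3.6281 m. (Since h₀ = 6.02 m > h_ss, the level will fall toward this value.)

3.63 m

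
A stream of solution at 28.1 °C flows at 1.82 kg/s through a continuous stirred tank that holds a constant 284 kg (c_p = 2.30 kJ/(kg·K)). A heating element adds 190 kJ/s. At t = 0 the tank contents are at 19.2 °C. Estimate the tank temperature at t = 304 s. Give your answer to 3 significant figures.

M c_p dT/dt = ṁ c_p (T_in − T) + Q̇.
Rearrange: dT/dt = (T_ss − T)/τ with τ = M/ṁ = 156.04 s and T_ss = T_in + Q̇/(ṁ c_p) = 73.489 °C.
Integrating: T(t) = T_ss + (T₀ − T_ss) e^(−t/τ).
T(304) = 73.489 + (-54.289)·e^(−304/156.04) = 73.489 + (-54.289)·0.14253 = 65.751 °C.

65.8 °C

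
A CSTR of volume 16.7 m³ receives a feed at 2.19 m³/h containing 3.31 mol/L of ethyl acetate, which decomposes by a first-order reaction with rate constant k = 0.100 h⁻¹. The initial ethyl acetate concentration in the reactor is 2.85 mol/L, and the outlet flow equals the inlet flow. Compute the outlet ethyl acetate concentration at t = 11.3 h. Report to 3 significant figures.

1.95 mol/L

V dC/dt = Q(C_in − C) − k V C.
dC/dt = (Q/V) C_in − (Q/V + k) C; effective rate a = Q/V + k = 0.13114 + 0.100 = 0.23114 h⁻¹.
C_ss = Q C_in/(Q + kV) = 1.8780 mol/L; C(t) = C_ss + (C₀ − C_ss) e^(−a t).
C(11.3) = 1.8780 + (0.97205)·e^(−0.23114·11.3) = 1.8780 + (0.97205)·0.073398 = 1.9493 mol/L.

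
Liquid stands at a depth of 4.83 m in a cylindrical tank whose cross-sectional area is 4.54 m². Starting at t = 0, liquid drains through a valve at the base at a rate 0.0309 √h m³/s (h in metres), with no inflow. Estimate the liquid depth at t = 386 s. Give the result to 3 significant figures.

A dh/dt = −Q_out = −0.0309 √h.
Separate and integrate: 2(√h − √h₀) = −(0.0309/A) t.
√h = √4.83 − 0.0309·386/(2·4.54) = 2.1977 − 1.3136 = 0.88414.
h = 0.88414² = 0.78170 m.

0.782 m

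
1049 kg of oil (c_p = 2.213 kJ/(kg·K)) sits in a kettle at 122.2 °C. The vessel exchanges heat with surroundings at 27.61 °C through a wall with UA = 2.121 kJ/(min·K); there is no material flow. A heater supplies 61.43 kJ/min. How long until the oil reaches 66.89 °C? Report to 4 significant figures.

2025 min

M c_p dT/dt = −UA(T − T_amb) + Q̇.
τ = M c_p/UA = 1094.50 min; T_ss = T_amb + Q̇/UA = 27.61 + 61.43/2.121 = 56.5728 °C.
T(t) = T_ss + (T₀ − T_ss)e^(−t/τ); set T = 66.89:
t = −τ ln[(T − T_ss)/(T₀ − T_ss)] = −1094.50 · ln(0.157210) = 2025.02 min.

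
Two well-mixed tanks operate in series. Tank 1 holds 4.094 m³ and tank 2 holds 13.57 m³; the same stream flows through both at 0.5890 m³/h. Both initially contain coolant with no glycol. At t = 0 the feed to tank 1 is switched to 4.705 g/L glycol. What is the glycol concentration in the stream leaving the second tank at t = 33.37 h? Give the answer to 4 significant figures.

Species balance on tank i: dCᵢ/dt = (Cᵢ₋₁ − Cᵢ)/τᵢ with τᵢ = Vᵢ/Q.
τ₁ = 4.094/0.5890 = 6.95076 h; τ₂ = 13.57/0.5890 = 23.0390 h.
Solving the cascade with C₁(0)=C₂(0)=0 gives C₂(t) = C_in[1 − (τ₁ e^(−t/τ₁) − τ₂ e^(−t/τ₂))/(τ₁ − τ₂)].
At t = 33.37: e^(−t/τ₁) = 0.00822225, e^(−t/τ₂) = 0.234943.
C₂ = 4.705·[1 − (6.95076·0.00822225 − 23.0390·0.234943)/(-16.0883)] = 4.705·0.667104 = 3.13873 g/L.

3.139 g/L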